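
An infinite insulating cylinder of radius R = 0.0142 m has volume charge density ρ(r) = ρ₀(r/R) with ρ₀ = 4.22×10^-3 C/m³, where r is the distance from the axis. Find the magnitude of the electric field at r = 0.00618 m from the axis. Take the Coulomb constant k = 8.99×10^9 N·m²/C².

|E| = 4.27e5 N/C

Coaxial Gaussian cylinder, radius r = 0.00618 m, length L (r < R).
λ_enc = ∫₀^r ρ(r')·2πr' dr' = (2πρ₀/R)·r^3/3 = 1.469×10^-7 C/m.
Gauss's law: E·2πrL = λ_enc L/ε₀.
E = 2k|λ_enc|/r = 2(8.99×10^9)(1.469×10^-7)/(0.00618) = 4.27e5 N/C.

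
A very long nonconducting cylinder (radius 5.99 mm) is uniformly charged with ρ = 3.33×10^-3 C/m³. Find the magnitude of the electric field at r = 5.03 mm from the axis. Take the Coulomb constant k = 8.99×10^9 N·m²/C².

Choose a coaxial cylinder of radius r = 5.03 mm (arbitrary length L) as the Gaussian surface (r < R).
Enclosed charge per unit length: λ_enc = ρ·πr² = (3.33e-3)π(0.00503)² = 2.647×10^-7 C/m.
By Gauss's law (flux through the curved wall only), E·2πrL = λ_enc L/ε₀.
E = 2k|λ_enc|/r = 2(8.99×10^9)(2.647×10^-7)/(0.00503) = 9.46×10^5 N/C.

|E| ≈ 9.46e5 V/m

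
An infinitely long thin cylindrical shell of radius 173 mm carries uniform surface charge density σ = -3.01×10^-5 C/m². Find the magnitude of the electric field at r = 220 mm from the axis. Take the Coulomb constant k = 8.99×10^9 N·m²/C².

Choose a coaxial cylinder of radius r = 220 mm (arbitrary length L) as the Gaussian surface (r > 173 mm).
The whole shell is enclosed: λ_enc = σ·2πR = (-3.01×10^-5)·2π·(0.173) = -3.272×10^-5 C/m.
Since E is radial and uniform over the curved surface, Φ = E·2πrL = Q_enc/ε₀ = λ_enc L/ε₀.
E = 2k|λ_enc|/r = 2(8.99×10^9)(3.272e-5)/(0.22) = 2.67×10^6 N/C.

|E| = 2.67×10^6 N/C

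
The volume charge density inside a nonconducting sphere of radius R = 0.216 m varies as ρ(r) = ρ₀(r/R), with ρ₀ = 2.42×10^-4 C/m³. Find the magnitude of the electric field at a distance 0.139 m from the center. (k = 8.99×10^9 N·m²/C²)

|E| = 6.11×10^5 N/C

By spherical symmetry E is radial; choose a Gaussian sphere of radius r = 0.139 m (r < R).
Q_enc = ∫₀^r ρ(r')·4πr'² dr' = (4πρ₀/R) ∫₀^r r'^3 dr' = 4πρ₀ r^4/(4·R) = 1.314e-6 C.
Applying ∮E·dA = Q_enc/ε₀ with Φ = E(4πr²):
E = k|Q_enc|/r² = (8.99×10^9)(1.314×10^-6)/(0.139)² = 6.11×10^5 N/C.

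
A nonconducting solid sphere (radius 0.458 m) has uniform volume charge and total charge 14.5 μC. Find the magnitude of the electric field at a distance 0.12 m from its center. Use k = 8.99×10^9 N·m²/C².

|E| = 1.63×10^5 N/C

Take a concentric spherical Gaussian surface of radius r = 0.12 m (r < R).
For a uniform sphere the enclosed fraction is (r/R)³, so Q_enc = (14.5 μC)(0.12/0.458)³ = 2.608e-7 C.
Applying ∮E·dA = Q_enc/ε₀ with Φ = E(4πr²):
E = k|Q_enc|/r² = (8.99×10^9)(2.608×10^-7)/(0.12)² = 1.63×10^5 N/C.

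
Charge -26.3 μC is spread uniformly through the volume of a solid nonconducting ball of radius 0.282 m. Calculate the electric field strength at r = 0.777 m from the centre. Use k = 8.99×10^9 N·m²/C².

By spherical symmetry E is radial; choose a Gaussian sphere of radius r = 0.777 m (r > R, so the entire charge is enclosed).
Q_enc = -26.3 μC = -2.63e-5 C.
Since E is radial and uniform over the Gaussian sphere, Φ = E·4πr² = Q_enc/ε₀.
E = k|Q_enc|/r² = (8.99×10^9)(2.63×10^-5)/(0.777)² = 3.92×10^5 N/C.

E = 3.92×10^5 V/m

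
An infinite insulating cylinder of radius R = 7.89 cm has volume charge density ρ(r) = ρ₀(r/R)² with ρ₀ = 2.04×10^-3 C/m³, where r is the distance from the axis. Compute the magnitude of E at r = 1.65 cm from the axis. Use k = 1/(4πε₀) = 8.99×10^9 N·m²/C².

|E| = 4.16e4 N/C

By cylindrical symmetry E is radial; use a coaxial Gaussian cylinder of radius 1.65 cm and length L (r < R).
Integrating ρ over the cross-section to radius r: λ_enc = (2πρ₀/R²) ∫₀^r r'^3 dr' = 2πρ₀ r^4/(4·R²) = 3.815×10^-8 C/m.
Applying ∮E·dA = Q_enc/ε₀ with the end caps contributing no flux:
E = 2k|λ_enc|/r = 2(8.99×10^9)(3.815e-8)/(0.0165) = 4.16e4 N/C.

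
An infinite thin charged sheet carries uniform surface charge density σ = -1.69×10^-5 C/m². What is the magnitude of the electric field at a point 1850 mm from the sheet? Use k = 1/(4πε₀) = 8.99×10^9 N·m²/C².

E ≈ 9.55e5 V/m

By planar symmetry E is perpendicular to the sheet and uniform; use a Gaussian pillbox with flat faces of area A on each side of the sheet.
Only the two end caps contribute flux: Φ = 2EA. With Q_enc = σA, Gauss's law gives E = |σ|/(2ε₀).
E = 2πk|σ| = 2π(8.99×10^9)(1.69e-5) = 9.55e5 N/C.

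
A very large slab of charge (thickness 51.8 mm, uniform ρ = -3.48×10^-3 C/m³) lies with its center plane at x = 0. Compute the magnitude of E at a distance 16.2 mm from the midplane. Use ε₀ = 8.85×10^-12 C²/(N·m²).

By symmetry E is perpendicular to the slab. A Gaussian pillbox from −16.2 mm to +16.2 mm (face area A) lies entirely within the slab.
Q_enc = ρ·(2x)·A and flux = 2EA, so 2EA = 2ρxA/ε₀ ⇒ E = |ρ|x/ε₀.
E = (3.48×10^-3)(0.0162)/(8.85×10^-12) = 6.37×10^6 N/C.

E = 6.37×10^6 N/C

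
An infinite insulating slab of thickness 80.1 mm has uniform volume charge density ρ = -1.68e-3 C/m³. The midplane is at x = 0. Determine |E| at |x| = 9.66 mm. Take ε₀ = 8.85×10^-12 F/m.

By symmetry E is perpendicular to the slab. A Gaussian pillbox from −9.66 mm to +9.66 mm (face area A) lies entirely within the slab.
Q_enc = ρ·(2x)·A and flux = 2EA, so 2EA = 2ρxA/ε₀ ⇒ E = |ρ|x/ε₀.
E = (1.68e-3)(0.00966)/(8.85×10^-12) = 1.83×10^6 N/C.

|E| ≈ 1.83e6 N/C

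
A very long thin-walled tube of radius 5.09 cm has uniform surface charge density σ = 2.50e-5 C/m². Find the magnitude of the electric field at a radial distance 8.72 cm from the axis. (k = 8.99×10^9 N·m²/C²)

Take a coaxial cylindrical Gaussian surface of radius r = 8.72 cm and length L (r > 5.09 cm).
The whole shell is enclosed: λ_enc = σ·2πR = (2.50×10^-5)·2π·(0.0509) = 7.995×10^-6 C/m.
By Gauss's law (flux through the curved wall only), E·2πrL = λ_enc L/ε₀.
E = 2k|λ_enc|/r = 2(8.99×10^9)(7.995e-6)/(0.0872) = 1.65×10^6 N/C.

E = 1.65e6 N/C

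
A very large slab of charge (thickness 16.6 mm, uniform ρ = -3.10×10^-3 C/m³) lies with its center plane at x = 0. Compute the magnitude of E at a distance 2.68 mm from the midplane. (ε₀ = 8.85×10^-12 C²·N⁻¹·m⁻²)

By symmetry E is perpendicular to the slab. A Gaussian pillbox from −2.68 mm to +2.68 mm (face area A) lies entirely within the slab.
Q_enc = ρ·(2x)·A and flux = 2EA, so 2EA = 2ρxA/ε₀ ⇒ E = |ρ|x/ε₀.
E = (3.10e-3)(0.00268)/(8.85×10^-12) = 9.39×10^5 N/C.

|E| ≈ 9.39×10^5 N/C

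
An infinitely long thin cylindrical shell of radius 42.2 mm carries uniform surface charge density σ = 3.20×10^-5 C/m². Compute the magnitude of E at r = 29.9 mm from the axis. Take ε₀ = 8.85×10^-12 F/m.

|E| = 0 V/m

Take a coaxial cylindrical Gaussian surface of radius r = 29.9 mm and length L (r < 42.2 mm, inside the shell).
All the surface charge lies outside this cylinder: Q_enc = 0, hence E = 0.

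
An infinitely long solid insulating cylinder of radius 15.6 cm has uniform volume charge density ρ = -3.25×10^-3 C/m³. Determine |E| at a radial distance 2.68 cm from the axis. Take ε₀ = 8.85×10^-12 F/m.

4.92×10^6 N/C

Choose a coaxial cylinder of radius r = 2.68 cm (arbitrary length L) as the Gaussian surface (r < R).
Charge inside radius r per length L is ρ·πr²·L, so λ_enc = ρπr² = -7.333×10^-6 C/m.
Gauss's law: E·2πrL = λ_enc L/ε₀.
E = |λ_enc|/(2πε₀r) = (7.333×10^-6)/(2π·8.85×10^-12·0.0268) = 4.92×10^6 N/C.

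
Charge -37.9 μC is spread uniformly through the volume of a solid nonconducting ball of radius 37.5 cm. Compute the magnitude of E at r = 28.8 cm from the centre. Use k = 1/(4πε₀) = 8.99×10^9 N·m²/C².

E ≈ 1.86×10^6 V/m

Symmetry ⇒ E = E(r) r̂. Gaussian sphere of radius r = 28.8 cm (r < R).
For a uniform sphere the enclosed fraction is (r/R)³, so Q_enc = (-37.9 μC)(0.288/0.375)³ = -1.717e-5 C.
Applying ∮E·dA = Q_enc/ε₀ with Φ = E(4πr²):
E = k|Q_enc|/r² = (8.99×10^9)(1.717e-5)/(0.288)² = 1.86×10^6 N/C.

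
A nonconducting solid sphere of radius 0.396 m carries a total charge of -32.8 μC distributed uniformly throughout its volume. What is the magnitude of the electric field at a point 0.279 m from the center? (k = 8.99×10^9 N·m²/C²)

E ≈ 1.32×10^6 V/m

By spherical symmetry E is radial; choose a Gaussian sphere of radius r = 0.279 m (r < R).
Only the charge within r is enclosed: Q_enc = Q·(r/R)³ = (-32.8 μC)·(0.279 m/0.396 m)³ = -1.147×10^-5 C.
Applying ∮E·dA = Q_enc/ε₀ with Φ = E(4πr²):
E = k|Q_enc|/r² = (8.99×10^9)(1.147×10^-5)/(0.279)² = 1.32×10^6 N/C.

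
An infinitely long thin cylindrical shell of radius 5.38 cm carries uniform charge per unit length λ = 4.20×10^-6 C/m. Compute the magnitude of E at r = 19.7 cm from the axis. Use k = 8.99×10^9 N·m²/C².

3.83×10^5 N/C

Coaxial Gaussian cylinder, radius r = 19.7 cm, length L (r > 5.38 cm).
The full line charge is enclosed: λ_enc = 4.20×10^-6 C/m.
By Gauss's law (flux through the curved wall only), E·2πrL = λ_enc L/ε₀.
E = 2k|λ_enc|/r = 2(8.99×10^9)(4.20e-6)/(0.197) = 3.83×10^5 N/C.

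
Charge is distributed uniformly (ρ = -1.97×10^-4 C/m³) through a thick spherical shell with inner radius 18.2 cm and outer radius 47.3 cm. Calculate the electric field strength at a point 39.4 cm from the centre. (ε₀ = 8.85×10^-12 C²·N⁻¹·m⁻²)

E ≈ 2.64×10^6 N/C

By spherical symmetry E is radial; choose a Gaussian sphere of radius r = 39.4 cm (within the shell material, 18.2 cm < r < 47.3 cm).
Enclosed charge is the volume from a to r: Q_enc = (4π/3)ρ(r³ − a³) = -4.55e-5 C.
Since E is radial and uniform over the Gaussian sphere, Φ = E·4πr² = Q_enc/ε₀.
E = |Q_enc|/(4πε₀r²) = (4.55e-5)/(4π·8.85×10^-12·(0.394)²) = 2.64×10^6 N/C.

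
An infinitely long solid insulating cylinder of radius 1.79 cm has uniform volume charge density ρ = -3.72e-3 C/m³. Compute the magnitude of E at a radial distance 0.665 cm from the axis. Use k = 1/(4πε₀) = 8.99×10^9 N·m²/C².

By cylindrical symmetry E is radial; use a coaxial Gaussian cylinder of radius 0.665 cm and length L (r < R).
Charge inside radius r per length L is ρ·πr²·L, so λ_enc = ρπr² = -5.168×10^-7 C/m.
Since E is radial and uniform over the curved surface, Φ = E·2πrL = Q_enc/ε₀ = λ_enc L/ε₀.
E = 2k|λ_enc|/r = 2(8.99×10^9)(5.168e-7)/(0.00665) = 1.40×10^6 N/C.

|E| = 1.40e6 N/C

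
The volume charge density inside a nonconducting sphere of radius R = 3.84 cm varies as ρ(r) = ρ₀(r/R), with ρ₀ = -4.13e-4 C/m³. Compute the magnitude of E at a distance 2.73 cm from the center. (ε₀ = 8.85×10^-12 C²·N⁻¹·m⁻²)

|E| ≈ 2.26×10^5 N/C

Symmetry ⇒ E = E(r) r̂. Gaussian sphere of radius r = 2.73 cm (r < R).
Q_enc = ∫₀^r ρ(r')·4πr'² dr' = (4πρ₀/R) ∫₀^r r'^3 dr' = 4πρ₀ r^4/(4·R) = -1.877×10^-8 C.
Since E is radial and uniform over the Gaussian sphere, Φ = E·4πr² = Q_enc/ε₀.
E = |Q_enc|/(4πε₀r²) = (1.877×10^-8)/(4π·8.85×10^-12·(0.0273)²) = 2.26e5 N/C.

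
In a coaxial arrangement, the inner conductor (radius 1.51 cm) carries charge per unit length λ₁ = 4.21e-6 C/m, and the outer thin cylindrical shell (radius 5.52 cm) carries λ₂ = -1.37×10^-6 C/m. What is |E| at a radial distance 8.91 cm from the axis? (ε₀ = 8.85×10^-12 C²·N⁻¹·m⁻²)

|E| = 5.73×10^5 N/C

Coaxial Gaussian cylinder, radius r = 8.91 cm, length L (r > 5.52 cm, enclosing both).
λ_enc = λ₁ + λ₂ = (4.21e-6) + (-1.37e-6) = 2.84×10^-6 C/m.
Gauss's law: E·2πrL = λ_enc L/ε₀.
E = |λ_enc|/(2πε₀r) = (2.84e-6)/(2π·8.85×10^-12·0.0891) = 5.73×10^5 N/C.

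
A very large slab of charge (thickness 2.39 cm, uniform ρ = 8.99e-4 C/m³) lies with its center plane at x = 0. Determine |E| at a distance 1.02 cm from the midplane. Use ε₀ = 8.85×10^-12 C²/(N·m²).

|E| = 1.04×10^6 V/m

By symmetry E is perpendicular to the slab. A Gaussian pillbox from −1.02 cm to +1.02 cm (face area A) lies entirely within the slab.
Q_enc = ρ·(2x)·A and flux = 2EA, so 2EA = 2ρxA/ε₀ ⇒ E = |ρ|x/ε₀.
E = (8.99×10^-4)(0.0102)/(8.85×10^-12) = 1.04×10^6 N/C.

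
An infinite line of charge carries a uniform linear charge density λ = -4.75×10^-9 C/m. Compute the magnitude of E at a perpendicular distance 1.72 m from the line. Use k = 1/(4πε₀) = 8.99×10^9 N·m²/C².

E ≈ 49.7 N/C

Choose a coaxial cylinder of radius r = 1.72 m (arbitrary length L) as the Gaussian surface.
Q_enc = λL, so λ_enc = -4.75e-9 C/m.
By Gauss's law (flux through the curved wall only), E·2πrL = λ_enc L/ε₀.
E = 2k|λ_enc|/r = 2(8.99×10^9)(4.75e-9)/(1.72) = 49.7 N/C.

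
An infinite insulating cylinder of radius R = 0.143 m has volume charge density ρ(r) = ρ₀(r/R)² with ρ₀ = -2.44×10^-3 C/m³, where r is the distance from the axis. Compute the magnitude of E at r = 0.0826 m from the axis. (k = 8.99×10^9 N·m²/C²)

Coaxial Gaussian cylinder, radius r = 0.0826 m, length L (r < R).
λ_enc = ∫₀^r ρ(r')·2πr' dr' = (2πρ₀/R²)·r^4/4 = -8.725e-6 C/m.
Since E is radial and uniform over the curved surface, Φ = E·2πrL = Q_enc/ε₀ = λ_enc L/ε₀.
E = 2k|λ_enc|/r = 2(8.99×10^9)(8.725×10^-6)/(0.0826) = 1.90e6 N/C.

|E| ≈ 1.90×10^6 N/C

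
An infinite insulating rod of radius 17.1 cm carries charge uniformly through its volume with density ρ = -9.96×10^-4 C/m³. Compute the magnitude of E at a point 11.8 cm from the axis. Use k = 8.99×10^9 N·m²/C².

|E| ≈ 6.64×10^6 V/m

Coaxial Gaussian cylinder, radius r = 11.8 cm, length L (r < R).
Enclosed charge per unit length: λ_enc = ρ·πr² = (-9.96×10^-4)π(0.118)² = -4.357×10^-5 C/m.
Since E is radial and uniform over the curved surface, Φ = E·2πrL = Q_enc/ε₀ = λ_enc L/ε₀.
E = 2k|λ_enc|/r = 2(8.99×10^9)(4.357×10^-5)/(0.118) = 6.64×10^6 N/C.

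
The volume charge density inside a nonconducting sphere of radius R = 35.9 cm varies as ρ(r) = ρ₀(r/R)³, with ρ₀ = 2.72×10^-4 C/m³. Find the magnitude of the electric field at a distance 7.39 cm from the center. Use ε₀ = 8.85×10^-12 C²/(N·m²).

|E| ≈ 3.30×10^3 N/C

By spherical symmetry E is radial; choose a Gaussian sphere of radius r = 7.39 cm (r < R).
Integrate the density: Q_enc = 4π ∫₀^r ρ₀(r'/R)^3 r'² dr' = 4πρ₀ r^6/(6·R³) = 2.005e-9 C.
Since E is radial and uniform over the Gaussian sphere, Φ = E·4πr² = Q_enc/ε₀.
E = |Q_enc|/(4πε₀r²) = (2.005×10^-9)/(4π·8.85×10^-12·(0.0739)²) = 3.30×10^3 N/C.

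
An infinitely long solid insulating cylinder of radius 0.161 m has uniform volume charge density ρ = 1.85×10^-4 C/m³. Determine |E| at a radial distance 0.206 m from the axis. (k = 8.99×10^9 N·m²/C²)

By cylindrical symmetry E is radial; use a coaxial Gaussian cylinder of radius 0.206 m and length L (r > 0.161 m, full cross-section enclosed).
λ_enc = ρ·πR² = (1.85×10^-4)π(0.161)² = 1.507×10^-5 C/m.
By Gauss's law (flux through the curved wall only), E·2πrL = λ_enc L/ε₀.
E = 2k|λ_enc|/r = 2(8.99×10^9)(1.507e-5)/(0.206) = 1.31×10^6 N/C.

1.31×10^6 N/C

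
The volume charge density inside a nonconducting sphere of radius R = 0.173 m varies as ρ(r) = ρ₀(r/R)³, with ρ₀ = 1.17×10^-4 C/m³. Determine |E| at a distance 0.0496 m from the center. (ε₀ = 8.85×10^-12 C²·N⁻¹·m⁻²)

E = 2.58×10^3 N/C

By spherical symmetry E is radial; choose a Gaussian sphere of radius r = 0.0496 m (r < R).
Integrate the density: Q_enc = 4π ∫₀^r ρ₀(r'/R)^3 r'² dr' = 4πρ₀ r^6/(6·R³) = 7.047e-10 C.
Gauss's law: E·4πr² = Q_enc/ε₀.
E = |Q_enc|/(4πε₀r²) = (7.047×10^-10)/(4π·8.85×10^-12·(0.0496)²) = 2.58e3 N/C.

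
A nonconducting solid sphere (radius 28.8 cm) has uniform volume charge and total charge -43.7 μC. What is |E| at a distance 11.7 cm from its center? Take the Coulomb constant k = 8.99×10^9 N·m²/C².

Symmetry ⇒ E = E(r) r̂. Gaussian sphere of radius r = 11.7 cm (r < R).
Only the charge within r is enclosed: Q_enc = Q·(r/R)³ = (-43.7 μC)·(11.7 cm/28.8 cm)³ = -2.93×10^-6 C.
Since E is radial and uniform over the Gaussian sphere, Φ = E·4πr² = Q_enc/ε₀.
E = k|Q_enc|/r² = (8.99×10^9)(2.93×10^-6)/(0.117)² = 1.92e6 N/C.

|E| ≈ 1.92×10^6 N/C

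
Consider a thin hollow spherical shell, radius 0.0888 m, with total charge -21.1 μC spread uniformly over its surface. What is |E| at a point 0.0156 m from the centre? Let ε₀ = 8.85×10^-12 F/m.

E = 0 (no enclosed charge)

By spherical symmetry E is radial; choose a Gaussian sphere of radius r = 0.0156 m (inside the shell, r < 0.0888 m).
No charge lies within this surface, so Q_enc = 0 and Gauss's law gives E·4πr² = 0 ⇒ E = 0.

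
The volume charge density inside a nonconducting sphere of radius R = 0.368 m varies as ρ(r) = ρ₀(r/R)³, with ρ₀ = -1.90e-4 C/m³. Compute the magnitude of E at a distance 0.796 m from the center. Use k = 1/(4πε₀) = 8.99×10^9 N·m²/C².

E = 2.81×10^5 N/C

Use a concentric Gaussian sphere at r = 0.796 m (r > R, all charge enclosed).
Q_enc = 4π ∫₀^R ρ₀(r'/R)^3 r'² dr' = 4πρ₀R³/6 = -1.983×10^-5 C.
Since E is radial and uniform over the Gaussian sphere, Φ = E·4πr² = Q_enc/ε₀.
E = k|Q_enc|/r² = (8.99×10^9)(1.983×10^-5)/(0.796)² = 2.81×10^5 N/C.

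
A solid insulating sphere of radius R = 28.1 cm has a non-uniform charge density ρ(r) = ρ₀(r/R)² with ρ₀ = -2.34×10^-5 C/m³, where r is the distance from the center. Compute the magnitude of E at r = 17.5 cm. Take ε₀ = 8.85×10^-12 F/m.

Use a concentric Gaussian sphere at r = 17.5 cm (r < R).
Integrate the density: Q_enc = 4π ∫₀^r ρ₀(r'/R)^2 r'² dr' = 4πρ₀ r^5/(5·R²) = -1.222×10^-7 C.
By Gauss's law, ∮E·dA = E·4πr² = Q_enc/ε₀.
E = |Q_enc|/(4πε₀r²) = (1.222e-7)/(4π·8.85×10^-12·(0.175)²) = 3.59e4 N/C.

3.59×10^4 N/C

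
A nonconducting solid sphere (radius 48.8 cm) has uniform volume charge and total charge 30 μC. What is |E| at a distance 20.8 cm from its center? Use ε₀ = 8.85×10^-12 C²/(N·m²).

Use a concentric Gaussian sphere at r = 20.8 cm (r < R).
For a uniform sphere the enclosed fraction is (r/R)³, so Q_enc = (30 μC)(0.208/0.488)³ = 2.323×10^-6 C.
Gauss's law: E·4πr² = Q_enc/ε₀.
E = |Q_enc|/(4πε₀r²) = (2.323×10^-6)/(4π·8.85×10^-12·(0.208)²) = 4.83×10^5 N/C.

4.83e5 V/m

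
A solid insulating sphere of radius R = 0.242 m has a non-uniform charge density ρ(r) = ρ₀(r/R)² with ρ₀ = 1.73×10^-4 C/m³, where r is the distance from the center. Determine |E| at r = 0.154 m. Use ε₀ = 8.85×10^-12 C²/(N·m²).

2.44e5 N/C

Use a concentric Gaussian sphere at r = 0.154 m (r < R).
Integrate the density: Q_enc = 4π ∫₀^r ρ₀(r'/R)^2 r'² dr' = 4πρ₀ r^5/(5·R²) = 6.431×10^-7 C.
Applying ∮E·dA = Q_enc/ε₀ with Φ = E(4πr²):
E = |Q_enc|/(4πε₀r²) = (6.431e-7)/(4π·8.85×10^-12·(0.154)²) = 2.44×10^5 N/C.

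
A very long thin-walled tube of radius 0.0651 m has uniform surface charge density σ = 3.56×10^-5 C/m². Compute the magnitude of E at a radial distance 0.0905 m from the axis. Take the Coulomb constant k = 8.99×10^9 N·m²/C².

|E| = 2.89e6 N/C

By cylindrical symmetry E is radial; use a coaxial Gaussian cylinder of radius 0.0905 m and length L (r > 0.0651 m).
The whole shell is enclosed: λ_enc = σ·2πR = (3.56×10^-5)·2π·(0.0651) = 1.456×10^-5 C/m.
Applying ∮E·dA = Q_enc/ε₀ with the end caps contributing no flux:
E = 2k|λ_enc|/r = 2(8.99×10^9)(1.456×10^-5)/(0.0905) = 2.89×10^6 N/C.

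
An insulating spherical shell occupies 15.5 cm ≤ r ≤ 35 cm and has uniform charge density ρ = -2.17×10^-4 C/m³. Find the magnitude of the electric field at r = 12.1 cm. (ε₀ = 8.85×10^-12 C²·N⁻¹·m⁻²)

E = 0

Take a concentric spherical Gaussian surface of radius r = 12.1 cm (r < 15.5 cm, inside the empty cavity).
Q_enc = 0 (all charge lies at larger r); Gauss's law gives E = 0.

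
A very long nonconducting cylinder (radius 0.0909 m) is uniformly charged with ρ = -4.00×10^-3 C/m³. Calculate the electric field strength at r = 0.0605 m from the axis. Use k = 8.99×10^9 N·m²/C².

E ≈ 1.37×10^7 V/m

Coaxial Gaussian cylinder, radius r = 0.0605 m, length L (r < R).
Charge inside radius r per length L is ρ·πr²·L, so λ_enc = ρπr² = -4.60e-5 C/m.
Gauss's law: E·2πrL = λ_enc L/ε₀.
E = 2k|λ_enc|/r = 2(8.99×10^9)(4.60e-5)/(0.0605) = 1.37×10^7 N/C.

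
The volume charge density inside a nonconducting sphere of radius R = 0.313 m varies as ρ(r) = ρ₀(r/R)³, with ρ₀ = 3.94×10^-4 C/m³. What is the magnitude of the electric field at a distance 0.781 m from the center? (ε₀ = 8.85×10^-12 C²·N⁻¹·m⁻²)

By spherical symmetry E is radial; choose a Gaussian sphere of radius r = 0.781 m (r > R, all charge enclosed).
Q_enc = 4π ∫₀^R ρ₀(r'/R)^3 r'² dr' = 4πρ₀R³/6 = 2.53×10^-5 C.
Applying ∮E·dA = Q_enc/ε₀ with Φ = E(4πr²):
E = |Q_enc|/(4πε₀r²) = (2.53×10^-5)/(4π·8.85×10^-12·(0.781)²) = 3.73×10^5 N/C.

|E| ≈ 3.73×10^5 V/m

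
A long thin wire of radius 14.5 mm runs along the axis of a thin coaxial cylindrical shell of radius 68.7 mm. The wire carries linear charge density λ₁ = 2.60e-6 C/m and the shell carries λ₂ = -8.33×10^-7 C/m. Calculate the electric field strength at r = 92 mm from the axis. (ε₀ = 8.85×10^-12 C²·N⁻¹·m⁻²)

|E| ≈ 3.45×10^5 N/C

Take a coaxial cylindrical Gaussian surface of radius r = 92 mm and length L (r > 68.7 mm, enclosing both).
λ_enc = λ₁ + λ₂ = (2.60×10^-6) + (-8.33×10^-7) = 1.767×10^-6 C/m.
Applying ∮E·dA = Q_enc/ε₀ with the end caps contributing no flux:
E = |λ_enc|/(2πε₀r) = (1.767e-6)/(2π·8.85×10^-12·0.092) = 3.45e5 N/C.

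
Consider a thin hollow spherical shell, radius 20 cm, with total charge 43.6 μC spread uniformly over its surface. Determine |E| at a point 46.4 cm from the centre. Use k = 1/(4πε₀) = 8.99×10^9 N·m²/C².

E ≈ 1.82×10^6 N/C

By spherical symmetry E is radial; choose a Gaussian sphere of radius r = 46.4 cm (r > 20 cm).
The entire shell is enclosed: Q_enc = 4.36×10^-5 C.
Since E is radial and uniform over the Gaussian sphere, Φ = E·4πr² = Q_enc/ε₀.
E = k|Q_enc|/r² = (8.99×10^9)(4.36×10^-5)/(0.464)² = 1.82×10^6 N/C.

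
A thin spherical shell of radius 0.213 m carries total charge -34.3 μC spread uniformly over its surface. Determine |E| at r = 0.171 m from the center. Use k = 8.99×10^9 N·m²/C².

|E| = 0 V/m

Take a concentric spherical Gaussian surface of radius r = 0.171 m (inside the shell, r < 0.213 m).
All the charge is outside the Gaussian surface: Q_enc = 0, hence E = 0 everywhere inside the shell.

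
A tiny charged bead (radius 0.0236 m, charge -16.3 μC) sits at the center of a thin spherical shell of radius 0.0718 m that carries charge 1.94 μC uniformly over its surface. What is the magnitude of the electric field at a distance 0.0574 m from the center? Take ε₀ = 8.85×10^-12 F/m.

Use a concentric Gaussian sphere at r = 0.0574 m (between the bodies, 0.0236 m < r < 0.0718 m).
Only the inner charge is enclosed; the outer shell contributes nothing inside itself. Q_enc = -16.3 μC = -1.63×10^-5 C.
Gauss's law: E·4πr² = Q_enc/ε₀.
E = |Q_enc|/(4πε₀r²) = (1.63×10^-5)/(4π·8.85×10^-12·(0.0574)²) = 4.45e7 N/C.

|E| ≈ 4.45×10^7 V/m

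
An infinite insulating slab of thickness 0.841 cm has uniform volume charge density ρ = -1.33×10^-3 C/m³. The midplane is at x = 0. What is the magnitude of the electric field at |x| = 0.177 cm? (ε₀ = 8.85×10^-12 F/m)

By symmetry E is perpendicular to the slab. A Gaussian pillbox from −0.177 cm to +0.177 cm (face area A) lies entirely within the slab.
Q_enc = ρ·(2x)·A and flux = 2EA, so 2EA = 2ρxA/ε₀ ⇒ E = |ρ|x/ε₀.
E = (1.33×10^-3)(0.00177)/(8.85×10^-12) = 2.66×10^5 N/C.

E ≈ 2.66×10^5 N/C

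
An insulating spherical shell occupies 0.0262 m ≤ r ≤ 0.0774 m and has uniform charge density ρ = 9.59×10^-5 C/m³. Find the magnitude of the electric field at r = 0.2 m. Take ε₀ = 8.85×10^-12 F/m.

Use a concentric Gaussian sphere at r = 0.2 m (r > 0.0774 m, enclosing the whole shell).
Q_enc = ρ·(4π/3)(b³ − a³) = (9.59×10^-5)·(4π/3)·((0.0774)³ − (0.0262)³) = 1.79×10^-7 C.
Since E is radial and uniform over the Gaussian sphere, Φ = E·4πr² = Q_enc/ε₀.
E = |Q_enc|/(4πε₀r²) = (1.79×10^-7)/(4π·8.85×10^-12·(0.2)²) = 4.02×10^4 N/C.

E = 4.02×10^4 N/C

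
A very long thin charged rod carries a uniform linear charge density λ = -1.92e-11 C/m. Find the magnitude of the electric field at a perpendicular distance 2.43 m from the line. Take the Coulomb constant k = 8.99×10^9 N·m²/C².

Choose a coaxial cylinder of radius r = 2.43 m (arbitrary length L) as the Gaussian surface.
Q_enc = λL, so λ_enc = -1.92e-11 C/m.
Gauss's law: E·2πrL = λ_enc L/ε₀.
E = 2k|λ_enc|/r = 2(8.99×10^9)(1.92×10^-11)/(2.43) = 0.142 N/C.

0.142 N/C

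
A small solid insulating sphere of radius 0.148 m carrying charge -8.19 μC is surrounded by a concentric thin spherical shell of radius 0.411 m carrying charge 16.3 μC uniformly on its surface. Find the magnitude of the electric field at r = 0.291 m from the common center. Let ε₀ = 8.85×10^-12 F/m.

E = 8.70e5 N/C

Use a concentric Gaussian sphere at r = 0.291 m (between the bodies, 0.148 m < r < 0.411 m).
The shell at 0.411 m lies outside the Gaussian surface, so Q_enc = -8.19 μC = -8.19×10^-6 C.
Since E is radial and uniform over the Gaussian sphere, Φ = E·4πr² = Q_enc/ε₀.
E = |Q_enc|/(4πε₀r²) = (8.19×10^-6)/(4π·8.85×10^-12·(0.291)²) = 8.70e5 N/C.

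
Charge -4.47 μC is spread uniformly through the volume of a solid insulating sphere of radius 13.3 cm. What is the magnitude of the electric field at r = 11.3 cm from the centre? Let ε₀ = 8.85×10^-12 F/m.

Use a concentric Gaussian sphere at r = 11.3 cm (r < R).
Only the charge within r is enclosed: Q_enc = Q·(r/R)³ = (-4.47 μC)·(11.3 cm/13.3 cm)³ = -2.741e-6 C.
Applying ∮E·dA = Q_enc/ε₀ with Φ = E(4πr²):
E = |Q_enc|/(4πε₀r²) = (2.741e-6)/(4π·8.85×10^-12·(0.113)²) = 1.93×10^6 N/C.

|E| = 1.93×10^6 V/m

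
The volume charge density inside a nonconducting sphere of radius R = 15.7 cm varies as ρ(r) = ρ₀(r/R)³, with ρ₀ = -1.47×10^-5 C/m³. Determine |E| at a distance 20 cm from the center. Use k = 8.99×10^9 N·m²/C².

E = 2.68×10^4 V/m

Take a concentric spherical Gaussian surface of radius r = 20 cm (r > R, all charge enclosed).
Q_enc = 4π ∫₀^R ρ₀(r'/R)^3 r'² dr' = 4πρ₀R³/6 = -1.191×10^-7 C.
Gauss's law: E·4πr² = Q_enc/ε₀.
E = k|Q_enc|/r² = (8.99×10^9)(1.191e-7)/(0.2)² = 2.68e4 N/C.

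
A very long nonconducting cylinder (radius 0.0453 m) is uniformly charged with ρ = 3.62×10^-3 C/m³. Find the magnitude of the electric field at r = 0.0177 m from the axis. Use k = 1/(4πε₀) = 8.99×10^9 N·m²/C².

By cylindrical symmetry E is radial; use a coaxial Gaussian cylinder of radius 0.0177 m and length L (r < R).
Charge inside radius r per length L is ρ·πr²·L, so λ_enc = ρπr² = 3.563×10^-6 C/m.
Gauss's law: E·2πrL = λ_enc L/ε₀.
E = 2k|λ_enc|/r = 2(8.99×10^9)(3.563×10^-6)/(0.0177) = 3.62×10^6 N/C.

3.62×10^6 N/C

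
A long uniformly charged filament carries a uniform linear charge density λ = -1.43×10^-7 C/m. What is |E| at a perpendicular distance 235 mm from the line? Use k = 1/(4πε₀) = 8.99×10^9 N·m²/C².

Coaxial Gaussian cylinder, radius r = 235 mm, length L.
Q_enc = λL, so λ_enc = -1.43e-7 C/m.
By Gauss's law (flux through the curved wall only), E·2πrL = λ_enc L/ε₀.
E = 2k|λ_enc|/r = 2(8.99×10^9)(1.43×10^-7)/(0.235) = 1.09×10^4 N/C.

E = 1.09×10^4 N/C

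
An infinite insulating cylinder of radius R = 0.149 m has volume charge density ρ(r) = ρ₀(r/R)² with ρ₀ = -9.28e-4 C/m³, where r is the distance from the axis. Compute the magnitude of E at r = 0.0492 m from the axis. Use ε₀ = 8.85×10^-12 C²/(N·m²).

E = 1.41×10^5 V/m

Take a coaxial cylindrical Gaussian surface of radius r = 0.0492 m and length L (r < R).
λ_enc = ∫₀^r ρ(r')·2πr' dr' = (2πρ₀/R²)·r^4/4 = -3.847×10^-7 C/m.
By Gauss's law (flux through the curved wall only), E·2πrL = λ_enc L/ε₀.
E = |λ_enc|/(2πε₀r) = (3.847×10^-7)/(2π·8.85×10^-12·0.0492) = 1.41×10^5 N/C.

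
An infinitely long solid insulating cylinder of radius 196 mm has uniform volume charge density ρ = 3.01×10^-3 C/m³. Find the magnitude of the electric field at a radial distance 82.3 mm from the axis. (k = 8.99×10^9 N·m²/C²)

E ≈ 1.40×10^7 V/m

By cylindrical symmetry E is radial; use a coaxial Gaussian cylinder of radius 82.3 mm and length L (r < R).
Enclosed charge per unit length: λ_enc = ρ·πr² = (3.01×10^-3)π(0.0823)² = 6.405×10^-5 C/m.
Since E is radial and uniform over the curved surface, Φ = E·2πrL = Q_enc/ε₀ = λ_enc L/ε₀.
E = 2k|λ_enc|/r = 2(8.99×10^9)(6.405×10^-5)/(0.0823) = 1.40×10^7 N/C.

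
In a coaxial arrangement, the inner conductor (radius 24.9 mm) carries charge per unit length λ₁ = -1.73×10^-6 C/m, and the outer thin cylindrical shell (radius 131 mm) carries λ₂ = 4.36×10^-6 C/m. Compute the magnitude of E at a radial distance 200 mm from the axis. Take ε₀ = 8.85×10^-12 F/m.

By cylindrical symmetry E is radial; use a coaxial Gaussian cylinder of radius 200 mm and length L (r > 131 mm, enclosing both).
λ_enc = λ₁ + λ₂ = (-1.73e-6) + (4.36×10^-6) = 2.63e-6 C/m.
Since E is radial and uniform over the curved surface, Φ = E·2πrL = Q_enc/ε₀ = λ_enc L/ε₀.
E = |λ_enc|/(2πε₀r) = (2.63×10^-6)/(2π·8.85×10^-12·0.2) = 2.36×10^5 N/C.

E ≈ 2.36e5 N/C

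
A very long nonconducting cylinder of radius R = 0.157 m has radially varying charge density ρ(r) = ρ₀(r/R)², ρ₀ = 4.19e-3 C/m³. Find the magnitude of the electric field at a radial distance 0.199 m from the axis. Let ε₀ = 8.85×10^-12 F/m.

Coaxial Gaussian cylinder, radius r = 0.199 m, length L (r > R, full charge per length enclosed).
λ_enc = 2π ∫₀^R ρ₀(r'/R)^2 r' dr' = 2πρ₀R²/4 = 1.622e-4 C/m.
Since E is radial and uniform over the curved surface, Φ = E·2πrL = Q_enc/ε₀ = λ_enc L/ε₀.
E = |λ_enc|/(2πε₀r) = (1.622e-4)/(2π·8.85×10^-12·0.199) = 1.47e7 N/C.

E = 1.47×10^7 N/C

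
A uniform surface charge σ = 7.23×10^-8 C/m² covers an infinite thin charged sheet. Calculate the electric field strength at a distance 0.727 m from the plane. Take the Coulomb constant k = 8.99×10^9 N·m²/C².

|E| = 4.08×10^3 N/C

The symmetry is planar: E is normal to the sheet and the same magnitude on both sides. Take a pillbox straddling the sheet with end-cap area A.
Flux Φ = 2EA and Q_enc = σA, so 2EA = σA/ε₀ ⇒ E = |σ|/(2ε₀), independent of distance.
E = 2πk|σ| = 2π(8.99×10^9)(7.23×10^-8) = 4.08e3 N/C.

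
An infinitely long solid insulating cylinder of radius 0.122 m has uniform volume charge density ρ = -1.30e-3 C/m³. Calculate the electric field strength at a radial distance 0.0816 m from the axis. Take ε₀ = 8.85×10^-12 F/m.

|E| = 5.99×10^6 N/C

Choose a coaxial cylinder of radius r = 0.0816 m (arbitrary length L) as the Gaussian surface (r < R).
Charge inside radius r per length L is ρ·πr²·L, so λ_enc = ρπr² = -2.719e-5 C/m.
Applying ∮E·dA = Q_enc/ε₀ with the end caps contributing no flux:
E = |λ_enc|/(2πε₀r) = (2.719×10^-5)/(2π·8.85×10^-12·0.0816) = 5.99e6 N/C.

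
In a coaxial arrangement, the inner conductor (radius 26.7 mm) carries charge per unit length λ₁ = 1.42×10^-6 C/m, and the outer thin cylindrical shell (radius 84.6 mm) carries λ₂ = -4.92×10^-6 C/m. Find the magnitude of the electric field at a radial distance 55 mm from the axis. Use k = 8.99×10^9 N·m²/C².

E ≈ 4.64×10^5 N/C

By cylindrical symmetry E is radial; use a coaxial Gaussian cylinder of radius 55 mm and length L (between the conductors, 26.7 mm < r < 84.6 mm).
The shell at 84.6 mm lies outside the Gaussian surface, so λ_enc = λ₁ = 1.42×10^-6 C/m.
Since E is radial and uniform over the curved surface, Φ = E·2πrL = Q_enc/ε₀ = λ_enc L/ε₀.
E = 2k|λ_enc|/r = 2(8.99×10^9)(1.42×10^-6)/(0.055) = 4.64×10^5 N/C.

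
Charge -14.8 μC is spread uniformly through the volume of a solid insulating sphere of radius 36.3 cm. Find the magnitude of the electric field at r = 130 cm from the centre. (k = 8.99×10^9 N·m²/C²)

Use a concentric Gaussian sphere at r = 130 cm (r > R, so the entire charge is enclosed).
Q_enc = -14.8 μC = -1.48e-5 C.
Gauss's law: E·4πr² = Q_enc/ε₀.
E = k|Q_enc|/r² = (8.99×10^9)(1.48e-5)/(1.3)² = 7.87e4 N/C.

|E| ≈ 7.87×10^4 N/C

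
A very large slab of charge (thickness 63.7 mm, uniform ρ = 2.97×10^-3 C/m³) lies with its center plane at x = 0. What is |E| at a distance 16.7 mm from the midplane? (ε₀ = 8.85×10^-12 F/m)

By symmetry E is perpendicular to the slab. A Gaussian pillbox from −16.7 mm to +16.7 mm (face area A) lies entirely within the slab.
Q_enc = ρ·(2x)·A and flux = 2EA, so 2EA = 2ρxA/ε₀ ⇒ E = |ρ|x/ε₀.
E = (2.97e-3)(0.0167)/(8.85×10^-12) = 5.60e6 N/C.

5.60e6 N/C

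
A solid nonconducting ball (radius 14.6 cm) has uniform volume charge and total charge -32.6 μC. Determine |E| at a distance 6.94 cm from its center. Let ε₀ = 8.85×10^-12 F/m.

Use a concentric Gaussian sphere at r = 6.94 cm (r < R).
For a uniform sphere the enclosed fraction is (r/R)³, so Q_enc = (-32.6 μC)(0.0694/0.146)³ = -3.501×10^-6 C.
Gauss's law: E·4πr² = Q_enc/ε₀.
E = |Q_enc|/(4πε₀r²) = (3.501×10^-6)/(4π·8.85×10^-12·(0.0694)²) = 6.54e6 N/C.

E ≈ 6.54×10^6 N/C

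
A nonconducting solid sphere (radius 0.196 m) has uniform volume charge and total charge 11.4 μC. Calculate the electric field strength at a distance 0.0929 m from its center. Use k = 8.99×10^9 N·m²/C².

|E| ≈ 1.26×10^6 N/C

Use a concentric Gaussian sphere at r = 0.0929 m (r < R).
For a uniform sphere the enclosed fraction is (r/R)³, so Q_enc = (11.4 μC)(0.0929/0.196)³ = 1.214×10^-6 C.
By Gauss's law, ∮E·dA = E·4πr² = Q_enc/ε₀.
E = k|Q_enc|/r² = (8.99×10^9)(1.214×10^-6)/(0.0929)² = 1.26×10^6 N/C.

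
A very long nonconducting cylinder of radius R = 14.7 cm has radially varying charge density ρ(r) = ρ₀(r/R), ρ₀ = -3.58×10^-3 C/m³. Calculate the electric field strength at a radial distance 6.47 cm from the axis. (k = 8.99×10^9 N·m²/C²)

Choose a coaxial cylinder of radius r = 6.47 cm (arbitrary length L) as the Gaussian surface (r < R).
Integrating ρ over the cross-section to radius r: λ_enc = (2πρ₀/R) ∫₀^r r'^2 dr' = 2πρ₀ r^3/(3·R) = -1.381×10^-5 C/m.
Gauss's law: E·2πrL = λ_enc L/ε₀.
E = 2k|λ_enc|/r = 2(8.99×10^9)(1.381e-5)/(0.0647) = 3.84e6 N/C.

E = 3.84×10^6 N/C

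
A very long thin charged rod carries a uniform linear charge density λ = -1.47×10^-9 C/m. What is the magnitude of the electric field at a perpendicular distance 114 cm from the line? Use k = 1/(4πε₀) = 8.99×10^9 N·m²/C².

Choose a coaxial cylinder of radius r = 114 cm (arbitrary length L) as the Gaussian surface.
Q_enc = λL, so λ_enc = -1.47e-9 C/m.
By Gauss's law (flux through the curved wall only), E·2πrL = λ_enc L/ε₀.
E = 2k|λ_enc|/r = 2(8.99×10^9)(1.47e-9)/(1.14) = 23.2 N/C.

|E| = 23.2 N/C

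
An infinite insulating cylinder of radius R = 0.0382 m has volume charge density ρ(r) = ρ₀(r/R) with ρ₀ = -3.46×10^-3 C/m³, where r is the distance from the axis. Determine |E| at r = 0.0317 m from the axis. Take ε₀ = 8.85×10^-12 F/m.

Coaxial Gaussian cylinder, radius r = 0.0317 m, length L (r < R).
Integrating ρ over the cross-section to radius r: λ_enc = (2πρ₀/R) ∫₀^r r'^2 dr' = 2πρ₀ r^3/(3·R) = -6.043e-6 C/m.
Applying ∮E·dA = Q_enc/ε₀ with the end caps contributing no flux:
E = |λ_enc|/(2πε₀r) = (6.043e-6)/(2π·8.85×10^-12·0.0317) = 3.43e6 N/C.

|E| ≈ 3.43×10^6 V/m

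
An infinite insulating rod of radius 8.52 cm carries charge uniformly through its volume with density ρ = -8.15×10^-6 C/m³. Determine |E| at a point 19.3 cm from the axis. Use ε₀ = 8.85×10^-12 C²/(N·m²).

E = 1.73×10^4 N/C

Coaxial Gaussian cylinder, radius r = 19.3 cm, length L (r > 8.52 cm, full cross-section enclosed).
λ_enc = ρ·πR² = (-8.15×10^-6)π(0.0852)² = -1.859×10^-7 C/m.
Applying ∮E·dA = Q_enc/ε₀ with the end caps contributing no flux:
E = |λ_enc|/(2πε₀r) = (1.859×10^-7)/(2π·8.85×10^-12·0.193) = 1.73e4 N/C.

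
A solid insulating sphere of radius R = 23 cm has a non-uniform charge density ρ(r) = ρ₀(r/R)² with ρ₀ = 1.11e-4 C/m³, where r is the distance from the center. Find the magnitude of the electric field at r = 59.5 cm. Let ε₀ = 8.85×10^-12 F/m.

By spherical symmetry E is radial; choose a Gaussian sphere of radius r = 59.5 cm (r > R, all charge enclosed).
Q_enc = 4π ∫₀^R ρ₀(r'/R)^2 r'² dr' = 4πρ₀R³/5 = 3.394×10^-6 C.
By Gauss's law, ∮E·dA = E·4πr² = Q_enc/ε₀.
E = |Q_enc|/(4πε₀r²) = (3.394e-6)/(4π·8.85×10^-12·(0.595)²) = 8.62×10^4 N/C.

E = 8.62×10^4 N/C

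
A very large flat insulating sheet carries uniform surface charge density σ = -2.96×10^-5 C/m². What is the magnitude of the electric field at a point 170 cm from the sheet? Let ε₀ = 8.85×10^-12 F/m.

|E| ≈ 1.67×10^6 N/C

Choose a cylindrical pillbox piercing the sheet, end faces (area A) parallel to it.
Only the two end caps contribute flux: Φ = 2EA. With Q_enc = σA, Gauss's law gives E = |σ|/(2ε₀).
E = |σ|/(2ε₀) = (2.96×10^-5)/(2·8.85×10^-12) = 1.67×10^6 N/C.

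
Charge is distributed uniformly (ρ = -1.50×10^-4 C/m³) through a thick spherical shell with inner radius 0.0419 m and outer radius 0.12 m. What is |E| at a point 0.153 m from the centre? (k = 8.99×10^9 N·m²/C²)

|E| ≈ 3.99×10^5 N/C

By spherical symmetry E is radial; choose a Gaussian sphere of radius r = 0.153 m (r > 0.12 m, enclosing the whole shell).
Q_enc = ρ·(4π/3)(b³ − a³) = (-1.50×10^-4)·(4π/3)·((0.12)³ − (0.0419)³) = -1.04e-6 C.
Since E is radial and uniform over the Gaussian sphere, Φ = E·4πr² = Q_enc/ε₀.
E = k|Q_enc|/r² = (8.99×10^9)(1.04×10^-6)/(0.153)² = 3.99e5 N/C.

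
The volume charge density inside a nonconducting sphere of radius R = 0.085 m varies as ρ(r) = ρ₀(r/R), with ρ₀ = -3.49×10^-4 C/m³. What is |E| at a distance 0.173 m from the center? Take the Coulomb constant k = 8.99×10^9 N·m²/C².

Symmetry ⇒ E = E(r) r̂. Gaussian sphere of radius r = 0.173 m (r > R, all charge enclosed).
Q_enc = 4π ∫₀^R ρ₀(r'/R)^1 r'² dr' = 4πρ₀R³/4 = -6.733×10^-7 C.
By Gauss's law, ∮E·dA = E·4πr² = Q_enc/ε₀.
E = k|Q_enc|/r² = (8.99×10^9)(6.733e-7)/(0.173)² = 2.02e5 N/C.

|E| ≈ 2.02×10^5 V/m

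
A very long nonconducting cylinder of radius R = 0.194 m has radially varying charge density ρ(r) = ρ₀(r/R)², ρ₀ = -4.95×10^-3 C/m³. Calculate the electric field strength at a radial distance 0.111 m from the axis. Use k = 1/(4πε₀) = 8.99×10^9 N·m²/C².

Take a coaxial cylindrical Gaussian surface of radius r = 0.111 m and length L (r < R).
Integrating ρ over the cross-section to radius r: λ_enc = (2πρ₀/R²) ∫₀^r r'^3 dr' = 2πρ₀ r^4/(4·R²) = -3.136e-5 C/m.
Gauss's law: E·2πrL = λ_enc L/ε₀.
E = 2k|λ_enc|/r = 2(8.99×10^9)(3.136e-5)/(0.111) = 5.08×10^6 N/C.

|E| ≈ 5.08e6 N/C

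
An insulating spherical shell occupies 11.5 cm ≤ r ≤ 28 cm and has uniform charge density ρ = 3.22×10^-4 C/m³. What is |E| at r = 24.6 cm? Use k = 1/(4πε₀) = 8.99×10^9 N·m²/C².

By spherical symmetry E is radial; choose a Gaussian sphere of radius r = 24.6 cm (within the shell material, 11.5 cm < r < 28 cm).
Enclosed charge is the volume from a to r: Q_enc = (4π/3)ρ(r³ − a³) = 1.803×10^-5 C.
Gauss's law: E·4πr² = Q_enc/ε₀.
E = k|Q_enc|/r² = (8.99×10^9)(1.803×10^-5)/(0.246)² = 2.68×10^6 N/C.

|E| = 2.68×10^6 N/C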